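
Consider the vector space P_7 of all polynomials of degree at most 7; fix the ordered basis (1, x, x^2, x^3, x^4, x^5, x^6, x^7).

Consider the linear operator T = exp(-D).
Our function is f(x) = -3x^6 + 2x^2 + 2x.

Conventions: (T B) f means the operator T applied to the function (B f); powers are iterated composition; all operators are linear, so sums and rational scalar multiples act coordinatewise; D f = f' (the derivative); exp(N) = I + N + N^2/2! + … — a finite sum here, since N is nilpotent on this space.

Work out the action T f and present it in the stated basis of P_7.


order-1 term: 18x^5 - 4x - 2
order-2 term: -45x^4 + 2
order-3 term: 60x^3
order-4 term: -45x^2
order-5 term: 18x
order-6 term: -3
the series for exp(-D) f terminates at order 6
exp(-D) f = -3x^6 + 18x^5 - 45x^4 + 60x^3 - 43x^2 + 16x - 3

the result is g(x) = -3x^6 + 18x^5 - 45x^4 + 60x^3 - 43x^2 + 16x - 3


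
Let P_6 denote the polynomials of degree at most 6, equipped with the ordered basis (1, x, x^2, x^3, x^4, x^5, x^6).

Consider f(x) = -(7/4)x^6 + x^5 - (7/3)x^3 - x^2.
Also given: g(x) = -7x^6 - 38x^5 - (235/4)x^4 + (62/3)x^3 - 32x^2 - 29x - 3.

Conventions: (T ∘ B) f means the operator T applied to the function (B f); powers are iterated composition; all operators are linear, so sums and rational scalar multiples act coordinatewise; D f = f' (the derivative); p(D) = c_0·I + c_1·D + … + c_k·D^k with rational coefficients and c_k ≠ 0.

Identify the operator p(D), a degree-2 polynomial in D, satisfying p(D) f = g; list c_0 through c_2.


c_0 = 4, c_1 = 4, c_2 = 3/2

D^0 f = -(7/4)x^6 + x^5 - (7/3)x^3 - x^2
D^1 f = -(21/2)x^5 + 5x^4 - 7x^2 - 2x
D^2 f = -(105/2)x^4 + 20x^3 - 14x - 2
matching coefficients of g against c_0 f + c_1 Df + … from the top degree down determines the c_i
solution: c_0 = 4, c_1 = 4, c_2 = 3/2


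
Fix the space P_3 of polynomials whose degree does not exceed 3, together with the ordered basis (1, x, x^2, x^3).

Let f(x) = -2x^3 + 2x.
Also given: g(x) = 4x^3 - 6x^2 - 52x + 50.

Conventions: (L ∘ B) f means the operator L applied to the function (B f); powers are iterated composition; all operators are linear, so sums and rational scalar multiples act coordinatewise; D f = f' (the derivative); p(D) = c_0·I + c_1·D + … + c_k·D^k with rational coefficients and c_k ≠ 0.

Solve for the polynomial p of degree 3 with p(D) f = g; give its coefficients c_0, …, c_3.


D^0 f = -2x^3 + 2x
D^1 f = -6x^2 + 2
D^2 f = -12x
D^3 f = -12
matching coefficients of g against c_0 f + c_1 Df + … from the top degree down determines the c_i
solution: c_0 = -2, c_1 = 1, c_2 = 4, c_3 = -4

c_0 = -2, c_1 = 1, c_2 = 4, c_3 = -4


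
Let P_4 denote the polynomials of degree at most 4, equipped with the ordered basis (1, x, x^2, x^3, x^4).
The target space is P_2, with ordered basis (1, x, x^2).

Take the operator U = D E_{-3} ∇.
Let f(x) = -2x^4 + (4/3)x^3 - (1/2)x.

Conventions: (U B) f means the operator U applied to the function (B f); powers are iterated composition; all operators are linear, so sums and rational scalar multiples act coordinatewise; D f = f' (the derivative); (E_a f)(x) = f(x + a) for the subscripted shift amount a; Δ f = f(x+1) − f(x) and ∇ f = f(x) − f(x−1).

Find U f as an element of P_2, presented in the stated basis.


∇ f = -8x^3 + 16x^2 - 12x + 17/6
E_{-3} ∇ f = -8x^3 + 88x^2 - 324x + 2393/6
D E_{-3} ∇ f = -24x^2 + 176x - 324

g(x) = -24x^2 + 176x - 324


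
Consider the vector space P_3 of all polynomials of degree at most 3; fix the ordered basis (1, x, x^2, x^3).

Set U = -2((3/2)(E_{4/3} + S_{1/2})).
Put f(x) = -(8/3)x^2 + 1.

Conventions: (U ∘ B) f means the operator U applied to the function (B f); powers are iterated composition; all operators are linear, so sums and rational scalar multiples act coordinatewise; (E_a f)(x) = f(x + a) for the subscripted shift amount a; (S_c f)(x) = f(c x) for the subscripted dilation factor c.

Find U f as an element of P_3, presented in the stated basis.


E_{4/3} f = -(8/3)x^2 - (64/9)x - 101/27
S_{1/2} f = -(2/3)x^2 + 1
(E_{4/3} + S_{1/2}) f = -(10/3)x^2 - (64/9)x - 74/27
((3/2)(E_{4/3} + S_{1/2})) f = -5x^2 - (32/3)x - 37/9
(-2((3/2)(E_{4/3} + S_{1/2}))) f = 10x^2 + (64/3)x + 74/9

the image equals g(x) = 10x^2 + (64/3)x + 74/9


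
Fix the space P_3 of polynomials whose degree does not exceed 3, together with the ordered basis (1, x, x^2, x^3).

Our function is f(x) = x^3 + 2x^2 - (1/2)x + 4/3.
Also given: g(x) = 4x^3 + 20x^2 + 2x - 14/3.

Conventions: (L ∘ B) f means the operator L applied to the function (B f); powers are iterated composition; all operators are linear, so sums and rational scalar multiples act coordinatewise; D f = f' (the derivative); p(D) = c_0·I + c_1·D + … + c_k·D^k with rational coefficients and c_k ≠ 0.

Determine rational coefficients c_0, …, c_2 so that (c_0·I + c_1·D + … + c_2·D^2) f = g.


D^0 f = x^3 + 2x^2 - (1/2)x + 4/3
D^1 f = 3x^2 + 4x - 1/2
D^2 f = 6x + 4
matching coefficients of g against c_0 f + c_1 Df + … from the top degree down determines the c_i
solution: c_0 = 4, c_1 = 4, c_2 = -2

c_0 = 4, c_1 = 4, c_2 = -2


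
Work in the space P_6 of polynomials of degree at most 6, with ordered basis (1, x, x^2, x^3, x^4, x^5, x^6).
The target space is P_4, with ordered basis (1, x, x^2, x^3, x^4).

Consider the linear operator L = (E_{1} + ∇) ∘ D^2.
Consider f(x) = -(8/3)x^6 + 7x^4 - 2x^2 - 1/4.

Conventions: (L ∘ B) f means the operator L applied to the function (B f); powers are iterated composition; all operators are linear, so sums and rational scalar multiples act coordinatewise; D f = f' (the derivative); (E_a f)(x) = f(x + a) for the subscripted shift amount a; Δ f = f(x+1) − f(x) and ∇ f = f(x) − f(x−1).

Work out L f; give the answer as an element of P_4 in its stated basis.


D f = -16x^5 + 28x^3 - 4x
D D f = -80x^4 + 84x^2 - 4
E_{1} D^2 f = -80x^4 - 320x^3 - 396x^2 - 152x
∇ D^2 f = -320x^3 + 480x^2 - 152x - 4
(E_{1} + ∇) D^2 f = -80x^4 - 640x^3 + 84x^2 - 304x - 4

the result is g(x) = -80x^4 - 640x^3 + 84x^2 - 304x - 4


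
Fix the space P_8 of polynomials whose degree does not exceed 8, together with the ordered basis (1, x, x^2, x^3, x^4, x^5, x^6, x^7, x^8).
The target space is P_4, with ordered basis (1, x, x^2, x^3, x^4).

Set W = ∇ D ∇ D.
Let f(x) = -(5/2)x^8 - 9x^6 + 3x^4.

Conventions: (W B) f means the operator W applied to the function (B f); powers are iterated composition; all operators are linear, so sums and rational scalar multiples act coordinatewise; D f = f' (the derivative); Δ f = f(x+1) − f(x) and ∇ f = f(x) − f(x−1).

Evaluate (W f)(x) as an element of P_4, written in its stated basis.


the result is g(x) = -4200x^4 + 16800x^3 - 32640x^2 + 31680x - 12388

D f = -20x^7 - 54x^5 + 12x^3
∇ D f = -140x^6 + 420x^5 - 970x^4 + 1240x^3 - 924x^2 + 374x - 62
D ∇ D f = -840x^5 + 2100x^4 - 3880x^3 + 3720x^2 - 1848x + 374
∇ (D ∇) D f = -4200x^4 + 16800x^3 - 32640x^2 + 31680x - 12388


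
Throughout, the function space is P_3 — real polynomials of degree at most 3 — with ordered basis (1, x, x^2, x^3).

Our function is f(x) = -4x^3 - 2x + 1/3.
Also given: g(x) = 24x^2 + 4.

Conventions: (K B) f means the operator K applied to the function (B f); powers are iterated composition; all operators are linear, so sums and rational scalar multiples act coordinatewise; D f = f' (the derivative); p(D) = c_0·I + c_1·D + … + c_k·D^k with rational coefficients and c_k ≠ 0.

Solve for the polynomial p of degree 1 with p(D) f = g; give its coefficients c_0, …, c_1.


D^0 f = -4x^3 - 2x + 1/3
D^1 f = -12x^2 - 2
matching coefficients of g against c_0 f + c_1 Df + … from the top degree down determines the c_i
solution: c_0 = 0, c_1 = -2

p(D) = -2·D, i.e. c_0 = 0, c_1 = -2


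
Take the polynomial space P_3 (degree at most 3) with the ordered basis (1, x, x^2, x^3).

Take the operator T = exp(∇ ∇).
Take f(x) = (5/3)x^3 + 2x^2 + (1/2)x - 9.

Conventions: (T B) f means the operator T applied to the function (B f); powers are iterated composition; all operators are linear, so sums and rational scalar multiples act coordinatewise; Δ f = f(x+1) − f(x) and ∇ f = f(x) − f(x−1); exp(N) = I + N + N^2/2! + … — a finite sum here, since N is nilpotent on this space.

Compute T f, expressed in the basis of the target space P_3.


order-1 term: 10x - 6
the series for exp(∇ ∇) f terminates at order 1
exp(∇ ∇) f = (5/3)x^3 + 2x^2 + (21/2)x - 15

g(x) = (5/3)x^3 + 2x^2 + (21/2)x - 15


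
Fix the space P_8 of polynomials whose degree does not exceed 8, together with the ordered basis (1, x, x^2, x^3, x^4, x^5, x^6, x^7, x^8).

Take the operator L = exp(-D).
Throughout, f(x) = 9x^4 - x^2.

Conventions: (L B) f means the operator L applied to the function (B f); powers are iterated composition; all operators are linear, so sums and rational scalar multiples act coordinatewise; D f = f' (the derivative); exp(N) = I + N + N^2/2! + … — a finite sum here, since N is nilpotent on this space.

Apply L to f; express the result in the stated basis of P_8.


order-1 term: -36x^3 + 2x
order-2 term: 54x^2 - 1
order-3 term: -36x
order-4 term: 9
the series for exp(-D) f terminates at order 4
exp(-D) f = 9x^4 - 36x^3 + 53x^2 - 34x + 8

the image equals g(x) = 9x^4 - 36x^3 + 53x^2 - 34x + 8


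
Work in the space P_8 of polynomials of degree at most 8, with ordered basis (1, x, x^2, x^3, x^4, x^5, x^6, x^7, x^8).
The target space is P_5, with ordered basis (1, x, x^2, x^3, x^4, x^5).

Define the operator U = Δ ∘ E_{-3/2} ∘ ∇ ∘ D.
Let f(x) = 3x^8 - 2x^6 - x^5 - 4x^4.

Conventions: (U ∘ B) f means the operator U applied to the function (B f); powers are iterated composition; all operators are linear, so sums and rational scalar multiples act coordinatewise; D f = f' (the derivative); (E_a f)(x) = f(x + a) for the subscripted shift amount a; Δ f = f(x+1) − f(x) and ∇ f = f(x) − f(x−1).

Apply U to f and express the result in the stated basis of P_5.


D f = 24x^7 - 12x^5 - 5x^4 - 16x^3
∇ D f = 168x^6 - 504x^5 + 780x^4 - 740x^3 + 366x^2 - 80x + 1
E_{-3/2} ∇ D f = 168x^6 - 2016x^5 + 10230x^4 - 28100x^3 + (87987/2)x^2 - 37115x + 105053/8
Δ E_{-3/2} ∇ D f = 1008x^5 - 7560x^4 + 24120x^3 - 40560x^2 + 35535x - 25679/2

g(x) = 1008x^5 - 7560x^4 + 24120x^3 - 40560x^2 + 35535x - 25679/2


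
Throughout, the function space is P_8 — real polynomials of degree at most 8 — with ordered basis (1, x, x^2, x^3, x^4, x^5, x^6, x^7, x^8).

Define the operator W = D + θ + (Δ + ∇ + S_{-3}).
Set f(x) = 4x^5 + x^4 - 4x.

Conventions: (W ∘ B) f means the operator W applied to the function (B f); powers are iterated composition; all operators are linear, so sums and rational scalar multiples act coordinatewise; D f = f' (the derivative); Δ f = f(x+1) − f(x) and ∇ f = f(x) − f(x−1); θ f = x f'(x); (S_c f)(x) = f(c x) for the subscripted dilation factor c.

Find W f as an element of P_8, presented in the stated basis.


D f = 20x^4 + 4x^3 - 4
θ f = 20x^5 + 4x^4 - 4x
Δ f = 20x^4 + 44x^3 + 46x^2 + 24x + 1
∇ f = 20x^4 - 36x^3 + 34x^2 - 16x - 1
S_{-3} f = -972x^5 + 81x^4 + 12x
(Δ + ∇ + S_{-3}) f = -972x^5 + 121x^4 + 8x^3 + 80x^2 + 20x
(D + θ + (Δ + ∇ + S_{-3})) f = -952x^5 + 145x^4 + 12x^3 + 80x^2 + 16x - 4

the result is g(x) = -952x^5 + 145x^4 + 12x^3 + 80x^2 + 16x - 4


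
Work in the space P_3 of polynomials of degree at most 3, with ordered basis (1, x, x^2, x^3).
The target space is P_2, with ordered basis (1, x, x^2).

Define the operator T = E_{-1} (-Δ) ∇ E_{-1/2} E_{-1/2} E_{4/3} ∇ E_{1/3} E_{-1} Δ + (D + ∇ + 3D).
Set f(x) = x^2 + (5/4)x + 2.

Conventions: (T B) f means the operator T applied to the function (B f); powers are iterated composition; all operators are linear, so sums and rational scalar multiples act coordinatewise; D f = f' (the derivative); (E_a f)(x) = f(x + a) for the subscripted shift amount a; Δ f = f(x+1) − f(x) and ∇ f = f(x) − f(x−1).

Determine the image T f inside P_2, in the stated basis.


Δ f = 2x + 9/4
E_{-1} Δ f = 2x + 1/4
E_{1/3} E_{-1} Δ f = 2x + 11/12
∇ (E_{1/3} E_{-1} Δ) f = 2
E_{4/3} ∇ (E_{1/3} E_{-1} Δ) f = 2
E_{-1/2} E_{4/3} ∇ (E_{1/3} E_{-1} Δ) f = 2
E_{-1/2} E_{-1/2} E_{4/3} ∇ (E_{1/3} E_{-1} Δ) f = 2
∇ (E_{-1/2} E_{-1/2} E_{4/3} ∇ E_{1/3} E_{-1} Δ) f = 0
Δ ∇ (E_{-1/2} E_{-1/2} E_{4/3} ∇ E_{1/3} E_{-1} Δ) f = 0
(-Δ) ∇ (E_{-1/2} E_{-1/2} E_{4/3} ∇ E_{1/3} E_{-1} Δ) f = 0
E_{-1} (-Δ) ∇ (E_{-1/2} E_{-1/2} E_{4/3} ∇ E_{1/3} E_{-1} Δ) f = 0
D f = 2x + 5/4
∇ f = 2x + 1/4
D f = 2x + 5/4
(3D) f = 6x + 15/4
(D + ∇ + 3D) f = 10x + 21/4
(E_{-1} (-Δ) ∇ E_{-1/2} E_{-1/2} E_{4/3} ∇ E_{1/3} E_{-1} Δ + (D + ∇ + 3D)) f = 10x + 21/4

g(x) = 10x + 21/4


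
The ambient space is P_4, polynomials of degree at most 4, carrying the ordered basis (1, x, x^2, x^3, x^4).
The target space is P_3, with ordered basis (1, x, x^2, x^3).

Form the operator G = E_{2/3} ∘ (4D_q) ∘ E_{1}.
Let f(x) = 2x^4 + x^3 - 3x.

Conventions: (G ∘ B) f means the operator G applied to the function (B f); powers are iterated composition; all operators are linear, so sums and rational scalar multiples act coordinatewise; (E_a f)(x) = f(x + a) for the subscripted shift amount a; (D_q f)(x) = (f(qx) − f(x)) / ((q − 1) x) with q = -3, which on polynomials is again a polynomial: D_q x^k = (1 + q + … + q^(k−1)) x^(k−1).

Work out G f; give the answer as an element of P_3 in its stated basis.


the image equals g(x) = -160x^3 - 68x^2 + (8/3)x + 448/27

E_{1} f = 2x^4 + 9x^3 + 15x^2 + 8x
D_q E_{1} f = -40x^3 + 63x^2 - 30x + 8
(4D_q) E_{1} f = -160x^3 + 252x^2 - 120x + 32
E_{2/3} (4D_q) E_{1} f = -160x^3 - 68x^2 + (8/3)x + 448/27


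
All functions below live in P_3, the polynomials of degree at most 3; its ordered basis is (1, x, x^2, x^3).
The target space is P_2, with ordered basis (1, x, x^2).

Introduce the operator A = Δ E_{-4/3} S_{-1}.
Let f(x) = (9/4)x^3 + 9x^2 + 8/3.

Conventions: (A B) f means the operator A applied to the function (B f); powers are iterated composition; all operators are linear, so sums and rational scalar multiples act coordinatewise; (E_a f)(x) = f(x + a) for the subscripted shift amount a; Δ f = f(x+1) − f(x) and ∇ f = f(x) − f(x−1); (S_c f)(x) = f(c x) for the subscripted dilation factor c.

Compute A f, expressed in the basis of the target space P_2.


g(x) = -(27/4)x^2 + (117/4)x - 81/4

S_{-1} f = -(9/4)x^3 + 9x^2 + 8/3
E_{-4/3} S_{-1} f = -(9/4)x^3 + 18x^2 - 36x + 24
Δ E_{-4/3} S_{-1} f = -(27/4)x^2 + (117/4)x - 81/4


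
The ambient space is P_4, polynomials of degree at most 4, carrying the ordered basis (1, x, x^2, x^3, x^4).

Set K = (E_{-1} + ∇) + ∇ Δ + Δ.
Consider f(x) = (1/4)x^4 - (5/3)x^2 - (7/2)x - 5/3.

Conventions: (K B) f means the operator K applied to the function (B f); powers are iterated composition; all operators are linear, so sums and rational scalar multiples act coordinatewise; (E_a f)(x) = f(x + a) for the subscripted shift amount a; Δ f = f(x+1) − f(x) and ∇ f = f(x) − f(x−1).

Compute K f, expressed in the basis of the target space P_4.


E_{-1} f = (1/4)x^4 - x^3 - (1/6)x^2 - (7/6)x + 5/12
∇ f = x^3 - (3/2)x^2 - (7/3)x - 25/12
(E_{-1} + ∇) f = (1/4)x^4 - (5/3)x^2 - (7/2)x - 5/3
Δ f = x^3 + (3/2)x^2 - (7/3)x - 59/12
∇ Δ f = 3x^2 - 17/6
Δ f = x^3 + (3/2)x^2 - (7/3)x - 59/12
((E_{-1} + ∇) + ∇ Δ + Δ) f = (1/4)x^4 + x^3 + (17/6)x^2 - (35/6)x - 113/12

the result is g(x) = (1/4)x^4 + x^3 + (17/6)x^2 - (35/6)x - 113/12


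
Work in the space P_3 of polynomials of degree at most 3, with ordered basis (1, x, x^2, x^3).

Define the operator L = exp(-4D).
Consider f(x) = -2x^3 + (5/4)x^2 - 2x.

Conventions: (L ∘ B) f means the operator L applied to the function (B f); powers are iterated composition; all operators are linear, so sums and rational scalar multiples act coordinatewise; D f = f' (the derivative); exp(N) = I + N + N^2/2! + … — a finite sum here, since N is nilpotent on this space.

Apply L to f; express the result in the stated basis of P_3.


the result is g(x) = -2x^3 + (101/4)x^2 - 108x + 156

order-1 term: 24x^2 - 10x + 8
order-2 term: -96x + 20
order-3 term: 128
the series for exp(-4D) f terminates at order 3
exp(-4D) f = -2x^3 + (101/4)x^2 - 108x + 156


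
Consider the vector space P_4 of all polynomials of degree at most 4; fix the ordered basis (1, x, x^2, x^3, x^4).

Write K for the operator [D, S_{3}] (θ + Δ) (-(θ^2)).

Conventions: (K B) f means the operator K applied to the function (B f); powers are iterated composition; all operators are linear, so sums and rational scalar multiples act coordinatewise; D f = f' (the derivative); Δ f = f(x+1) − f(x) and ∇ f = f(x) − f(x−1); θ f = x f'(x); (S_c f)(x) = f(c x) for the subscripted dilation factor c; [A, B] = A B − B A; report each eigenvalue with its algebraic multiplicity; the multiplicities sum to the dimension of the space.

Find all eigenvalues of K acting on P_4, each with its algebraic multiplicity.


λ = 0 (multiplicity 5)

image of 1: 0
image of x: -2
image of x^2: -96x - 16
image of x^3: -1458x^2 - 324x - 54
image of x^4: -13824x^3 - 3456x^2 - 1152x - 128
the matrix is upper triangular; its diagonal is (0, 0, 0, 0, 0)
for a triangular matrix the eigenvalues are the diagonal entries, with algebraic multiplicity their repetition count


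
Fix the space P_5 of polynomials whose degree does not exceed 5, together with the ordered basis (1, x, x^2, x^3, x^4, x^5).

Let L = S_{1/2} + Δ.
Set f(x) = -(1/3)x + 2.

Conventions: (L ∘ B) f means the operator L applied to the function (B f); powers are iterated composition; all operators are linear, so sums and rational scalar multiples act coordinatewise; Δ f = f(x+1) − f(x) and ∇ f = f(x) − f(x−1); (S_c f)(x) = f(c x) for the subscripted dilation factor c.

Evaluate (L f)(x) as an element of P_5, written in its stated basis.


the result is g(x) = -(1/6)x + 5/3

S_{1/2} f = -(1/6)x + 2
Δ f = -1/3
(S_{1/2} + Δ) f = -(1/6)x + 5/3


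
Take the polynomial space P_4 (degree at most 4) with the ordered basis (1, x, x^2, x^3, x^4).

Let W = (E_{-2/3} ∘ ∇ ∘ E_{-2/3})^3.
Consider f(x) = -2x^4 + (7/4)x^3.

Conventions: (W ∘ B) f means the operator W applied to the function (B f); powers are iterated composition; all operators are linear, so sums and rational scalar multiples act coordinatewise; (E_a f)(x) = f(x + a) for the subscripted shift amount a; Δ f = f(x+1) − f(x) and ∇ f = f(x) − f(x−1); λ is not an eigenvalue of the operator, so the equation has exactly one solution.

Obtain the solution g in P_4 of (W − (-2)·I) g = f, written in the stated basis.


write g with unknown coordinates in the stated basis and equate coefficients in (W − (-2)·I) g = f
solving from the highest basis element down gives g = -x^4 + (7/8)x^3 + 12x - 549/8
check: W g = -24x + 549/4
so W g − (-2)·g = -2x^4 + (7/4)x^3 = f ✓

the result is g(x) = -x^4 + (7/8)x^3 + 12x - 549/8


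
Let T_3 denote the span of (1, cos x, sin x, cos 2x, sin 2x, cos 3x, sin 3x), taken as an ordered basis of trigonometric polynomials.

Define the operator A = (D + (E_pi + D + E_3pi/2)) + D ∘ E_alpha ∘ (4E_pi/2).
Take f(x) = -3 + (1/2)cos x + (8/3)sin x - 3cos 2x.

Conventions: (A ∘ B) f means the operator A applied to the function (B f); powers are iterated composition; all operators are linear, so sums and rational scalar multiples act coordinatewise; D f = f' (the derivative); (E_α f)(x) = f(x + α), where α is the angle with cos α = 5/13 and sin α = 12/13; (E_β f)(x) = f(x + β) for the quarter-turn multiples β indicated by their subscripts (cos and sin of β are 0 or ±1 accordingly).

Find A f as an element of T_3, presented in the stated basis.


D f = (8/3)cos x - (1/2)sin x + 6sin 2x
E_pi f = -3 - (1/2)cos x - (8/3)sin x - 3cos 2x
D f = (8/3)cos x - (1/2)sin x + 6sin 2x
E_3pi/2 f = -3 - (8/3)cos x + (1/2)sin x + 3cos 2x
(E_pi + D + E_3pi/2) f = -6 - (1/2)cos x - (8/3)sin x + 6sin 2x
(D + (E_pi + D + E_3pi/2)) f = -6 + (13/6)cos x - (19/6)sin x + 12sin 2x
E_pi/2 f = -3 + (8/3)cos x - (1/2)sin x + 3cos 2x
(4E_pi/2) f = -12 + (32/3)cos x - 2sin x + 12cos 2x
E_alpha (4E_pi/2) f = -12 + (88/39)cos x - (138/13)sin x - (1428/169)cos 2x - (1440/169)sin 2x
D E_alpha (4E_pi/2) f = -(138/13)cos x - (88/39)sin x - (2880/169)cos 2x + (2856/169)sin 2x
((D + (E_pi + D + E_3pi/2)) + D ∘ E_alpha ∘ (4E_pi/2)) f = -6 - (659/78)cos x - (141/26)sin x - (2880/169)cos 2x + (4884/169)sin 2x

g(x) = -6 - (659/78)cos x - (141/26)sin x - (2880/169)cos 2x + (4884/169)sin 2x


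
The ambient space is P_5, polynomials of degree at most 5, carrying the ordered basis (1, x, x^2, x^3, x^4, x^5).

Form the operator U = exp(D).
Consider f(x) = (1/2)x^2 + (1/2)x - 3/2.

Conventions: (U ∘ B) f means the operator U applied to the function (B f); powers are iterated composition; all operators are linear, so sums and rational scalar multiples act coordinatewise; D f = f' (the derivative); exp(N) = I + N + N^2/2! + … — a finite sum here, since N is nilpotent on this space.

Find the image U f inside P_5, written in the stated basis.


the image equals g(x) = (1/2)x^2 + (3/2)x - 1/2

order-1 term: x + 1/2
order-2 term: 1/2
the series for exp(D) f terminates at order 2
exp(D) f = (1/2)x^2 + (3/2)x - 1/2


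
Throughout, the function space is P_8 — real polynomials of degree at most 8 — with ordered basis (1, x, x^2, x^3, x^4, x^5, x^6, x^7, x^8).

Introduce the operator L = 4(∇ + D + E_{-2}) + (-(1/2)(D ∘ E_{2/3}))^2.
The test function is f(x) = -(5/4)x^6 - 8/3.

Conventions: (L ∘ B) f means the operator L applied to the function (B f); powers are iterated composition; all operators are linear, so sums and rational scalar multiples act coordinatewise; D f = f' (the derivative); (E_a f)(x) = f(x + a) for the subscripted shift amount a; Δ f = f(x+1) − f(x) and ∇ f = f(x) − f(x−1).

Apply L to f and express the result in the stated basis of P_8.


the image equals g(x) = -5x^6 - (1875/8)x^4 + 650x^3 - 1225x^2 + (7570/9)x - 9593/27

∇ f = -(15/2)x^5 + (75/4)x^4 - 25x^3 + (75/4)x^2 - (15/2)x + 5/4
D f = -(15/2)x^5
E_{-2} f = -(5/4)x^6 + 15x^5 - 75x^4 + 200x^3 - 300x^2 + 240x - 248/3
(∇ + D + E_{-2}) f = -(5/4)x^6 - (225/4)x^4 + 175x^3 - (1125/4)x^2 + (465/2)x - 977/12
(4(∇ + D + E_{-2})) f = -5x^6 - 225x^4 + 700x^3 - 1125x^2 + 930x - 977/3
E_{2/3} f = -(5/4)x^6 - 5x^5 - (25/3)x^4 - (200/27)x^3 - (100/27)x^2 - (80/81)x - 2024/729
D E_{2/3} f = -(15/2)x^5 - 25x^4 - (100/3)x^3 - (200/9)x^2 - (200/27)x - 80/81
(-(1/2)(D ∘ E_{2/3})) f = (15/4)x^5 + (25/2)x^4 + (50/3)x^3 + (100/9)x^2 + (100/27)x + 40/81
E_{2/3} (-(1/2)(D ∘ E_{2/3})) f = (15/4)x^5 + 25x^4 + (200/3)x^3 + (800/9)x^2 + (1600/27)x + 1280/81
D E_{2/3} (-(1/2)(D ∘ E_{2/3})) f = (75/4)x^4 + 100x^3 + 200x^2 + (1600/9)x + 1600/27
(-(1/2)(D ∘ E_{2/3})) (-(1/2)(D ∘ E_{2/3})) f = -(75/8)x^4 - 50x^3 - 100x^2 - (800/9)x - 800/27
(4(∇ + D + E_{-2}) + (-(1/2)(D ∘ E_{2/3}))^2) f = -5x^6 - (1875/8)x^4 + 650x^3 - 1225x^2 + (7570/9)x - 9593/27


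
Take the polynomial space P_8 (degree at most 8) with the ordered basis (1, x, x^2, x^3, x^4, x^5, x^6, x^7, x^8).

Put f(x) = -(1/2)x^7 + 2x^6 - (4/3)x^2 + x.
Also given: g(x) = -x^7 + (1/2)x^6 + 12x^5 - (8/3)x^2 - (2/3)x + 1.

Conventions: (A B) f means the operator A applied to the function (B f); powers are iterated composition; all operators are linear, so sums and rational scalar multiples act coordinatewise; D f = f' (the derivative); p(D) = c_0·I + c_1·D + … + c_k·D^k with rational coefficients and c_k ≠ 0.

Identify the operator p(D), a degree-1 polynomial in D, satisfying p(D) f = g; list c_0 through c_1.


c_0 = 2, c_1 = 1

D^0 f = -(1/2)x^7 + 2x^6 - (4/3)x^2 + x
D^1 f = -(7/2)x^6 + 12x^5 - (8/3)x + 1
matching coefficients of g against c_0 f + c_1 Df + … from the top degree down determines the c_i
solution: c_0 = 2, c_1 = 1


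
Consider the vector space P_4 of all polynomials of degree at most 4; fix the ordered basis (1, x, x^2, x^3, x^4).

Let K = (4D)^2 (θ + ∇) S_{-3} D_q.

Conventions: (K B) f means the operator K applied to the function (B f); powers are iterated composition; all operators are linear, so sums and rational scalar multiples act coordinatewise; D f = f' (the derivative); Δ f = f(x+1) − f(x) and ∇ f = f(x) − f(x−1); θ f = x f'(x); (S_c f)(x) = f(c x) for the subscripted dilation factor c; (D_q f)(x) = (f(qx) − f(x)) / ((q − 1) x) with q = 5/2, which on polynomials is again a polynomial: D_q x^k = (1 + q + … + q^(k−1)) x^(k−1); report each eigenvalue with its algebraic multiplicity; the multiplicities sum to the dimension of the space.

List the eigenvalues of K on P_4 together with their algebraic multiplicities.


λ = 0 (multiplicity 5)

image of 1: 0
image of x: 0
image of x^2: 0
image of x^3: 5616
image of x^4: -197316x - 65772
the matrix is upper triangular; its diagonal is (0, 0, 0, 0, 0)
for a triangular matrix the eigenvalues are the diagonal entries, with algebraic multiplicity their repetition count


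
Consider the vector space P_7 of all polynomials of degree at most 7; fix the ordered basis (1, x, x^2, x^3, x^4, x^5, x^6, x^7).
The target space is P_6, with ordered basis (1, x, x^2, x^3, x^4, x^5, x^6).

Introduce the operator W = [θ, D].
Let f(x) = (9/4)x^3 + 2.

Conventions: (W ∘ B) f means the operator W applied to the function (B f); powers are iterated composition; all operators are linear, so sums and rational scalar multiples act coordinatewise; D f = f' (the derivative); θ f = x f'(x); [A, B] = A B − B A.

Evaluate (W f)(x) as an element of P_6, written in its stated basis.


g(x) = -(27/4)x^2

D f = (27/4)x^2
θ D f = (27/2)x^2
θ f = (27/4)x^3
D θ f = (81/4)x^2
[θ, D] f = -(27/4)x^2


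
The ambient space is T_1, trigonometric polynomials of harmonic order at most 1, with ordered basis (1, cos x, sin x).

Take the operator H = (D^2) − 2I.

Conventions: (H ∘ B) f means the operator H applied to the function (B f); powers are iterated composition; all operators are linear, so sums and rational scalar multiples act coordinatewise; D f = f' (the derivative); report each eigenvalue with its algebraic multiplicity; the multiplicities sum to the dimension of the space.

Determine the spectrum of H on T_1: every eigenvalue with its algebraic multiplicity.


λ = -3 (multiplicity 2), λ = -2 (multiplicity 1)

image of 1: -2
image of cos x: -3cos x
image of sin x: -3sin x
the matrix is diagonal; its diagonal is (-2, -3, -3)
for a triangular matrix the eigenvalues are the diagonal entries, with algebraic multiplicity their repetition count


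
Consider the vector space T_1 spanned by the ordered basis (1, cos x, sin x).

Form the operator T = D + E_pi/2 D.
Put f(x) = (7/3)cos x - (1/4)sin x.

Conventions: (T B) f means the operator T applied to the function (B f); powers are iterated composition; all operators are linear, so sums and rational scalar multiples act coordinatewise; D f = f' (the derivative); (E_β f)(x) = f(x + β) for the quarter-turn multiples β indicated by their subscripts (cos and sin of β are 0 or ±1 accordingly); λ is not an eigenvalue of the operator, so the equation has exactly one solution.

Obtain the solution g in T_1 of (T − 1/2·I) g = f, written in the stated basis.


the image equals g(x) = -cos x + (5/6)sin x

write g with unknown coordinates in the stated basis and equate coefficients in (T − 1/2·I) g = f
solving from the highest basis element down gives g = -cos x + (5/6)sin x
check: T g = (11/6)cos x + (1/6)sin x
so T g − 1/2·g = (7/3)cos x - (1/4)sin x = f ✓


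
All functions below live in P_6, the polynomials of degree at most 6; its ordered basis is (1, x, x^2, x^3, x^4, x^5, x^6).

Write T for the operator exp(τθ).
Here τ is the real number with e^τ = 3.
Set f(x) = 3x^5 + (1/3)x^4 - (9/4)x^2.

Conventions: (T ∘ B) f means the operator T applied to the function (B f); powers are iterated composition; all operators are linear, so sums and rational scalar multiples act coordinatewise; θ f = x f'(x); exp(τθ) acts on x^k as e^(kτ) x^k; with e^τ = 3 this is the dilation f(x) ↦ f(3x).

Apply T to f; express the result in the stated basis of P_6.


exp(τθ) x^k = e^(kτ) x^k; with e^τ = 3 this sends x^k to 3^k x^k
x^2 ↦ 9 x^2
x^4 ↦ 81 x^4
x^5 ↦ 243 x^5
applying this coordinatewise to f: exp(τθ) f = 729x^5 + 27x^4 - (81/4)x^2

the result is g(x) = 729x^5 + 27x^4 - (81/4)x^2


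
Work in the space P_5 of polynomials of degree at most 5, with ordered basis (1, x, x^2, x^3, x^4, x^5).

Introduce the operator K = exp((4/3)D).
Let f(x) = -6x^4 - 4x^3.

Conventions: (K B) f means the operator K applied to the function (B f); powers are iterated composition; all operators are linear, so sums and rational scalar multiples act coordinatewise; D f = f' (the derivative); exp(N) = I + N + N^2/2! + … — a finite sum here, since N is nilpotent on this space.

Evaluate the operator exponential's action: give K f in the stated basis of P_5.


g(x) = -6x^4 - 36x^3 - 80x^2 - (704/9)x - 256/9

order-1 term: -32x^3 - 16x^2
order-2 term: -64x^2 - (64/3)x
order-3 term: -(512/9)x - 256/27
order-4 term: -512/27
the series for exp((4/3)D) f terminates at order 4
exp((4/3)D) f = -6x^4 - 36x^3 - 80x^2 - (704/9)x - 256/9


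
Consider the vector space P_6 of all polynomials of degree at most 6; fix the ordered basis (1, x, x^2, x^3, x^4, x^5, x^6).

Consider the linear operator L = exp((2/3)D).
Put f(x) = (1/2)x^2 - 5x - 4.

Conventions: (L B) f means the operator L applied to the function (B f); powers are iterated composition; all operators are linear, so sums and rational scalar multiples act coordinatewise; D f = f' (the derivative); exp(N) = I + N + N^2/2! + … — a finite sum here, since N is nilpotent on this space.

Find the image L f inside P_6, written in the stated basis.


order-1 term: (2/3)x - 10/3
order-2 term: 2/9
the series for exp((2/3)D) f terminates at order 2
exp((2/3)D) f = (1/2)x^2 - (13/3)x - 64/9

g(x) = (1/2)x^2 - (13/3)x - 64/9


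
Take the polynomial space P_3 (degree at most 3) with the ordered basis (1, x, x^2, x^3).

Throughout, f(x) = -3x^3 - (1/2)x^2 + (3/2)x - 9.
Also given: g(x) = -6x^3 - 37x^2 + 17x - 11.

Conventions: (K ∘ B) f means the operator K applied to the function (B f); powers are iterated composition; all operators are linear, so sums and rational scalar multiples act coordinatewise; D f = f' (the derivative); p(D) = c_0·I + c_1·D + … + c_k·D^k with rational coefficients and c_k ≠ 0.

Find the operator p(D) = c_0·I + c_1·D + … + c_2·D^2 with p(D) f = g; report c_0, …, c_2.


D^0 f = -3x^3 - (1/2)x^2 + (3/2)x - 9
D^1 f = -9x^2 - x + 3/2
D^2 f = -18x - 1
matching coefficients of g against c_0 f + c_1 Df + … from the top degree down determines the c_i
solution: c_0 = 2, c_1 = 4, c_2 = -1

c_0 = 2, c_1 = 4, c_2 = -1


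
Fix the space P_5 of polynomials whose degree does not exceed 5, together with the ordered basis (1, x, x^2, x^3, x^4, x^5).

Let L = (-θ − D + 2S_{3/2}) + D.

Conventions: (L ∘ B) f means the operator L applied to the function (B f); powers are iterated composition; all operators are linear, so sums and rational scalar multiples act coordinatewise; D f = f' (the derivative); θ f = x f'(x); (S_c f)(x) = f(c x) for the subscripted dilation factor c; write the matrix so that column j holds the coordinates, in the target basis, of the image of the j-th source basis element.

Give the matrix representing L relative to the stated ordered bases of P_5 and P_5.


the matrix is [[2, 0, 0, 0, 0, 0]; [0, 2, 0, 0, 0, 0]; [0, 0, 5/2, 0, 0, 0]; [0, 0, 0, 15/4, 0, 0]; [0, 0, 0, 0, 49/8, 0]; [0, 0, 0, 0, 0, 163/16]] (rows listed top to bottom)

image of 1: 2
image of x: 2x
image of x^2: (5/2)x^2
image of x^3: (15/4)x^3
image of x^4: (49/8)x^4
image of x^5: (163/16)x^5
each image's coordinates form column j of the matrix


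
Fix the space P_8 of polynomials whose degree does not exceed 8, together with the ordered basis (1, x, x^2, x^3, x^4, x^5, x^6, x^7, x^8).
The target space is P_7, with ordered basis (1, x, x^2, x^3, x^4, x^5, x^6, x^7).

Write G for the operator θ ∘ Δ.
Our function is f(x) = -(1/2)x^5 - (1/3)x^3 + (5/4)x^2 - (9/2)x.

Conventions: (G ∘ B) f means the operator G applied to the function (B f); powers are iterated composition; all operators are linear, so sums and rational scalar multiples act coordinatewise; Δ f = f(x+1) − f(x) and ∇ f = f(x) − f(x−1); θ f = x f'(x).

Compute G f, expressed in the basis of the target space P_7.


the image equals g(x) = -10x^4 - 15x^3 - 12x^2 - x

Δ f = -(5/2)x^4 - 5x^3 - 6x^2 - x - 49/12
θ Δ f = -10x^4 - 15x^3 - 12x^2 - x


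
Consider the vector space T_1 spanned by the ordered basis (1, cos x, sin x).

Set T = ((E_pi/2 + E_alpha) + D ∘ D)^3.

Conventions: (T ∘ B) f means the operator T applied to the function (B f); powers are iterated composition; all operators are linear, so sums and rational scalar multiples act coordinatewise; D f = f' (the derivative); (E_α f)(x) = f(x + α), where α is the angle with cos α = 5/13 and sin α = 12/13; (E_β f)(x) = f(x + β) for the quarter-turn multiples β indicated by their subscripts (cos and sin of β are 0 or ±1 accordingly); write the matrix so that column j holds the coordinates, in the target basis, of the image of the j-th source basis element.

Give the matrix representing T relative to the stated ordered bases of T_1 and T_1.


image of 1: 8
image of cos x: (14488/2197)cos x + (10825/2197)sin x
image of sin x: -(10825/2197)cos x + (14488/2197)sin x
each image's coordinates form column j of the matrix

the matrix is [[8, 0, 0]; [0, 14488/2197, -10825/2197]; [0, 10825/2197, 14488/2197]] (rows listed top to bottom)


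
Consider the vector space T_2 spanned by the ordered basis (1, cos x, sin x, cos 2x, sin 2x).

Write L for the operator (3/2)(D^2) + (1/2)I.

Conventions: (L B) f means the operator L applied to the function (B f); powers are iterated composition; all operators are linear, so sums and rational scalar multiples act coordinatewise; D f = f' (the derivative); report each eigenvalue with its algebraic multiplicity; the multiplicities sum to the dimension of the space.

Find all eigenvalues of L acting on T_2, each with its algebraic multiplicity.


λ = -11/2 (multiplicity 2), λ = -1 (multiplicity 2), λ = 1/2 (multiplicity 1)

image of 1: 1/2
image of cos x: -cos x
image of sin x: -sin x
image of cos 2x: -(11/2)cos 2x
image of sin 2x: -(11/2)sin 2x
the matrix is diagonal; its diagonal is (1/2, -1, -1, -11/2, -11/2)
for a triangular matrix the eigenvalues are the diagonal entries, with algebraic multiplicity their repetition count


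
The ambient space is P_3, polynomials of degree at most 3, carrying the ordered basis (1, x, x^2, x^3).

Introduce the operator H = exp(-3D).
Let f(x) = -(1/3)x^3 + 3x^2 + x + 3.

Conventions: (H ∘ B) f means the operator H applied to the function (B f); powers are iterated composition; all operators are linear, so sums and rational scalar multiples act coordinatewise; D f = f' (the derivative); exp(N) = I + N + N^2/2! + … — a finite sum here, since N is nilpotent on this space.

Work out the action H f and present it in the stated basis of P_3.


order-1 term: 3x^2 - 18x - 3
order-2 term: -9x + 27
order-3 term: 9
the series for exp(-3D) f terminates at order 3
exp(-3D) f = -(1/3)x^3 + 6x^2 - 26x + 36

g(x) = -(1/3)x^3 + 6x^2 - 26x + 36


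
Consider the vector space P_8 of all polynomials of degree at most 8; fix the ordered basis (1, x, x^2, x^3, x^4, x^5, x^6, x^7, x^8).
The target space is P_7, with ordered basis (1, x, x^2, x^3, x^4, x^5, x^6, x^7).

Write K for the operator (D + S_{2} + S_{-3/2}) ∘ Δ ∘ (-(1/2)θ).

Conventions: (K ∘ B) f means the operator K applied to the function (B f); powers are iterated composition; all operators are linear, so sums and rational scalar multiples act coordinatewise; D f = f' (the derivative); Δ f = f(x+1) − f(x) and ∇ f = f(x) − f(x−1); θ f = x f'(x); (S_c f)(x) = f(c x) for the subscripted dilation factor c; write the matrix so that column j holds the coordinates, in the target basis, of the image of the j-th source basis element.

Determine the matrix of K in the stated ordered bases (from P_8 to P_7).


the matrix is [[0, -1, -4, -15/2, -12, -35/2, -24, -63/2, -40]; [0, 0, -1, -45/4, -28, -225/4, -99, -637/4, -240]; [0, 0, 0, -225/8, -99, -925/4, -1845/4, -6615/8, -1372]; [0, 0, 0, 0, -37, -1325/8, -915/2, -16905/16, -2156]; [0, 0, 0, 0, 0, -8425/32, -16605/16, -94325/32, -14035/2]; [0, 0, 0, 0, 0, 0, -7029/16, -124215/64, -6139]; [0, 0, 0, 0, 0, 0, 0, -236425/128, -34671/4]; [0, 0, 0, 0, 0, 0, 0, 0, -14197/4]] (rows listed top to bottom)

image of 1: 0
image of x: -1
image of x^2: -x - 4
image of x^3: -(225/8)x^2 - (45/4)x - 15/2
image of x^4: -37x^3 - 99x^2 - 28x - 12
image of x^5: -(8425/32)x^4 - (1325/8)x^3 - (925/4)x^2 - (225/4)x - 35/2
image of x^6: -(7029/16)x^5 - (16605/16)x^4 - (915/2)x^3 - (1845/4)x^2 - 99x - 24
image of x^7: -(236425/128)x^6 - (124215/64)x^5 - (94325/32)x^4 - (16905/16)x^3 - (6615/8)x^2 - (637/4)x - 63/2
image of x^8: -(14197/4)x^7 - (34671/4)x^6 - 6139x^5 - (14035/2)x^4 - 2156x^3 - 1372x^2 - 240x - 40
each image's coordinates form column j of the matrix


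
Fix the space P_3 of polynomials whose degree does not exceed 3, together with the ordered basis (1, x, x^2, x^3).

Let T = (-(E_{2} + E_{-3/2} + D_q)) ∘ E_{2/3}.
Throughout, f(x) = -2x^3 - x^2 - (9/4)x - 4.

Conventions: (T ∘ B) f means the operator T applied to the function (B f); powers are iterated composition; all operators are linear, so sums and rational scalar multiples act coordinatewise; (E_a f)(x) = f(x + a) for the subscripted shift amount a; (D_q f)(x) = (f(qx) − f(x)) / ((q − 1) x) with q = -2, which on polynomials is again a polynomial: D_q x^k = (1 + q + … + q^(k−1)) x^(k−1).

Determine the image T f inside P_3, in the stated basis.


the image equals g(x) = 4x^3 + 19x^2 + 50x + 13597/216

E_{2/3} f = -2x^3 - 5x^2 - (25/4)x - 353/54
E_{2} E_{2/3} f = -2x^3 - 17x^2 - (201/4)x - 1486/27
E_{-3/2} E_{2/3} f = -2x^3 + 4x^2 - (19/4)x - 359/216
D_q E_{2/3} f = -6x^2 + 5x - 25/4
(E_{2} + E_{-3/2} + D_q) E_{2/3} f = -4x^3 - 19x^2 - 50x - 13597/216
(-(E_{2} + E_{-3/2} + D_q)) E_{2/3} f = 4x^3 + 19x^2 + 50x + 13597/216


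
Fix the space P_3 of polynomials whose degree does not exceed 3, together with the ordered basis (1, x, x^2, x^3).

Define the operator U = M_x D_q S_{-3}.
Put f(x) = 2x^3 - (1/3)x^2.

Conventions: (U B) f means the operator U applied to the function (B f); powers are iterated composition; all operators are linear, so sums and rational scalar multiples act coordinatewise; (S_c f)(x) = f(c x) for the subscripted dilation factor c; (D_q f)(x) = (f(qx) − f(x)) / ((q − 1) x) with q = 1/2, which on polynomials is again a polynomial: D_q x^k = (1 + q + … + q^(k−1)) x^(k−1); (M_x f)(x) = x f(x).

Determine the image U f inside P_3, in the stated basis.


S_{-3} f = -54x^3 - 3x^2
D_q S_{-3} f = -(189/2)x^2 - (9/2)x
M_x D_q S_{-3} f = -(189/2)x^3 - (9/2)x^2

the image equals g(x) = -(189/2)x^3 - (9/2)x^2


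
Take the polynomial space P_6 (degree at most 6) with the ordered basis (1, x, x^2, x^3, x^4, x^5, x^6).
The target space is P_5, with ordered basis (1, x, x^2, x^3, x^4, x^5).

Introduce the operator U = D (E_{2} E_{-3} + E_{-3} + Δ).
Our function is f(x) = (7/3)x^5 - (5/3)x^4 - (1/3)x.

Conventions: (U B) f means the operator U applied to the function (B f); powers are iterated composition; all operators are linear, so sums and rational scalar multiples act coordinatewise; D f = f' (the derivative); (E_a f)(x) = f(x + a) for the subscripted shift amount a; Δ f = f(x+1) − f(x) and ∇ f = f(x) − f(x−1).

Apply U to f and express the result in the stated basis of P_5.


the image equals g(x) = (70/3)x^4 - (460/3)x^3 + 830x^2 - 1480x + 3443/3

E_{-3} f = (7/3)x^5 - (110/3)x^4 + 230x^3 - 720x^2 + (3374/3)x - 701
E_{2} E_{-3} f = (7/3)x^5 - (40/3)x^4 + 30x^3 - (100/3)x^2 + 18x - 11/3
E_{-3} f = (7/3)x^5 - (110/3)x^4 + 230x^3 - 720x^2 + (3374/3)x - 701
Δ f = (35/3)x^4 + (50/3)x^3 + (40/3)x^2 + 5x + 1/3
(E_{2} E_{-3} + E_{-3} + Δ) f = (14/3)x^5 - (115/3)x^4 + (830/3)x^3 - 740x^2 + (3443/3)x - 2113/3
D (E_{2} E_{-3} + E_{-3} + Δ) f = (70/3)x^4 - (460/3)x^3 + 830x^2 - 1480x + 3443/3
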